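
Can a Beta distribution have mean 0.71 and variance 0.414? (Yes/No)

No

The Beta variance bound is σ² < μ(1−μ).
Here μ(1−μ) = 0.71×0.29 = 0.2059, and 0.414 ≥ 0.2059.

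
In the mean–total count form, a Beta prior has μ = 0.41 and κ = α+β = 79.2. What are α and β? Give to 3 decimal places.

α = μκ = 0.41×79.2 = 32.472 and β = (1−μ)κ = 0.59×79.2 = 46.728.

α = 32.472, β = 46.728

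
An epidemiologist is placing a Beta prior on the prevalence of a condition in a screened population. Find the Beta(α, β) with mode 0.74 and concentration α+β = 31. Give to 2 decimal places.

For α,β>1 the mode is (α−1)/(α+β−2), so α = mode·(κ−2)+1 = 0.74×29+1 = 22.46.
And β = (1−mode)·(κ−2)+1 = 0.26×29+1 = 8.54.

α = 22.46, β = 8.54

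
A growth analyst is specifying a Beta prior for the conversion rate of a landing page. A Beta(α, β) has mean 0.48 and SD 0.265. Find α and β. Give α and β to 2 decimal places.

α = 1.23, β = 1.33

Variance = 0.265² = 0.070225. The moment-matching identity α+β = μ(1−μ)/Var − 1 gives
α+β = 0.2496/0.070225 − 1 = 2.5543, so α = μ·2.5543 = 1.23 and β = (1−μ)·2.5543 = 1.33.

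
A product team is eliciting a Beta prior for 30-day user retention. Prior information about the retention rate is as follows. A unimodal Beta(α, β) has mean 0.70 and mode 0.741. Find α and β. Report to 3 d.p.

α = 8.229, β = 3.527

With s = α+β: μ = α/s and mode = (α−1)/(s−2). Eliminating α = μs,
μs − 1 = m(s−2) ⇒ s(μ−m) = 1−2m ⇒ s = -0.482/-0.041 = 11.7561.
So α = μs = 8.229, β = (1−μ)s = 3.527.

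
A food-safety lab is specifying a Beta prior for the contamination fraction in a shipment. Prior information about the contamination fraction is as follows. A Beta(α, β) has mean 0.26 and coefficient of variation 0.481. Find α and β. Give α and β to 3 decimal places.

α = 2.938, β = 8.363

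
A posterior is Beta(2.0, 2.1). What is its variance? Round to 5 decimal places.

α+β = 4.1 and αβ = 4.20, so Var = αβ/[(α+β)²(α+β+1)] = 4.20/85.731 = 0.04899.

0.04899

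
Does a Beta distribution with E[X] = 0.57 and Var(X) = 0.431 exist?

A Beta with mean μ has variance μ(1−μ)/(α+β+1) < μ(1−μ).
Here μ(1−μ) = 0.57×0.43 = 0.2451, and 0.431 ≥ 0.2451.

No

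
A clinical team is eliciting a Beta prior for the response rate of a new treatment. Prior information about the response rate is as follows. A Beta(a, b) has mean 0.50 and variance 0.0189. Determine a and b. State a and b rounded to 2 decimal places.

a = 6.11, b = 6.11

Write ν = a+b; then a = μν and Var = μ(1−μ)/(ν+1).
ν = μ(1−μ)/Var − 1 = 0.2500/0.0189 − 1 = 12.2275.
a = 0.50·12.2275 = 6.11, b = 0.50·12.2275 = 6.11.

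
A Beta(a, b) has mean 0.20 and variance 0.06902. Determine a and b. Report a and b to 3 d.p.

Write ν = a+b; then a = μν and Var = μ(1−μ)/(ν+1).
ν = μ(1−μ)/Var − 1 = 0.1600/0.06902 − 1 = 1.3182.
a = 0.20·1.3182 = 0.264, b = 0.80·1.3182 = 1.055.

a = 0.264, b = 1.055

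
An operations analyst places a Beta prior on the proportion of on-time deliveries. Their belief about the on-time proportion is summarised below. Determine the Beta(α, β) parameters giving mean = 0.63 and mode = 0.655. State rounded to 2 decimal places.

α = 7.81, β = 4.59

With s = α+β: μ = α/s and mode = (α−1)/(s−2). Eliminating α = μs,
μs − 1 = m(s−2) ⇒ s(μ−m) = 1−2m ⇒ s = -0.310/-0.025 = 12.4000.
So α = μs = 7.81, β = (1−μ)s = 4.59.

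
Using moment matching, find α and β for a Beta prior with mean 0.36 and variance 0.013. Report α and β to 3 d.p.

By moment matching, α+β = μ(1−μ)/σ² − 1 = (0.36·0.64)/0.013 − 1 = 17.7231 − 1 = 16.7231.
Since α/(α+β) = μ, α = 0.36·16.7231 = 6.020 and β = 0.64·16.7231 = 10.703.

α = 6.020, β = 10.703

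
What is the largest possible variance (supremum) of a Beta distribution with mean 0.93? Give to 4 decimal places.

Var = μ(1−μ)/(α+β+1), which approaches μ(1−μ) as α+β → 0.
So the supremum is μ(1−μ) = 0.93×0.07 = 0.0651.

0.0651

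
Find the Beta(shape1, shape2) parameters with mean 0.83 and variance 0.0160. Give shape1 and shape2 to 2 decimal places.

shape1 = 6.49, shape2 = 1.33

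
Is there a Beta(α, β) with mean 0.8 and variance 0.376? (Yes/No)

For any Beta, Var(X) < E[X]·(1−E[X]).
Here μ(1−μ) = 0.8×0.2 = 0.16, and 0.376 ≥ 0.16.

No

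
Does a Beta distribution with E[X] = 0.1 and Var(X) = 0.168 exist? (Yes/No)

No

For any Beta, Var(X) < E[X]·(1−E[X]).
Here μ(1−μ) = 0.1×0.9 = 0.09, and 0.168 ≥ 0.09.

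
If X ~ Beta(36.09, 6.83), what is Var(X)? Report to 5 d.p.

0.00305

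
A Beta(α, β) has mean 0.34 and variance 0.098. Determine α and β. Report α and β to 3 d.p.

α = 0.439, β = 0.851

By moment matching, α+β = μ(1−μ)/σ² − 1 = (0.34·0.66)/0.098 − 1 = 2.2898 − 1 = 1.2898.
Since α/(α+β) = μ, α = 0.34·1.2898 = 0.439 and β = 0.66·1.2898 = 0.851.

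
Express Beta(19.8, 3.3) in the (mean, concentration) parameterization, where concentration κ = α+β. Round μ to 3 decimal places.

μ = 0.857, κ = 23.1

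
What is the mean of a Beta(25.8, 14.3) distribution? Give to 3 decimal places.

0.643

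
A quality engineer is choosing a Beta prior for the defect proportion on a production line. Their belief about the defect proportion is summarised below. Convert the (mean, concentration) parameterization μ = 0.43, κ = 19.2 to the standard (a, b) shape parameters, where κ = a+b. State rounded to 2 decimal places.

a = 8.26, b = 10.94

a = μκ = 0.43×19.2 = 8.26 and b = (1−μ)κ = 0.57×19.2 = 10.94.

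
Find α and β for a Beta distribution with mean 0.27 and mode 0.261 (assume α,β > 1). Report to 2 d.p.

α = 14.34, β = 38.77

With s = α+β: μ = α/s and mode = (α−1)/(s−2). Eliminating α = μs,
μs − 1 = m(s−2) ⇒ s(μ−m) = 1−2m ⇒ s = 0.478/0.009 = 53.1111.
So α = μs = 14.34, β = (1−μ)s = 38.77.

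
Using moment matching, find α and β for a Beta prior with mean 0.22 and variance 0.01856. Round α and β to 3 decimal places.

Write ν = α+β; then α = μν and Var = μ(1−μ)/(ν+1).
ν = μ(1−μ)/Var − 1 = 0.1716/0.01856 − 1 = 8.2457.
α = 0.22·8.2457 = 1.814, β = 0.78·8.2457 = 6.432.

α = 1.814, β = 6.432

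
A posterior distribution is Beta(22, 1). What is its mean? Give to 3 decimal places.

0.957

E[X] = α/(α+β) = 22/23 = 0.957.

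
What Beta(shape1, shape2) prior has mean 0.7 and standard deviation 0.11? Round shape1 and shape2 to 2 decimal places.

shape1 = 11.45, shape2 = 4.91

First σ² = 0.0121. Setting shape1 = μn, shape2 = (1−μ)n with n = shape1+shape2,
μ(1−μ)/(n+1) = 0.0121 ⇒ n+1 = 0.21/0.0121 = 17.3554 ⇒ n = 16.3554.
Hence shape1 = 0.7×16.3554 = 11.45, shape2 = 0.3×16.3554 = 4.91.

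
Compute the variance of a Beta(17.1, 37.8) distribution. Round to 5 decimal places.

Var = αβ/[(α+β)²(α+β+1)] = (17.1×37.8)/(54.9²×55.9) = 646.38/168483.159 = 0.00384.

0.00384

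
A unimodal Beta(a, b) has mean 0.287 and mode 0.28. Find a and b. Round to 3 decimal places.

With s = a+b: μ = a/s and mode = (a−1)/(s−2). Eliminating a = μs,
μs − 1 = m(s−2) ⇒ s(μ−m) = 1−2m ⇒ s = 0.44/0.007 = 62.8571.
So a = μs = 18.040, b = (1−μ)s = 44.817.

a = 18.040, b = 44.817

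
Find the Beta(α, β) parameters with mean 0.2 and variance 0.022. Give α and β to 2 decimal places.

α = 1.25, β = 5.02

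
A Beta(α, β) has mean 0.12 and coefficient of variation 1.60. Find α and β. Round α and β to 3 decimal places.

σ = CV·μ = 1.60×0.12 = 0.19200, so σ² = 0.036864.
s+1 = μ(1−μ)/σ² = 0.1056/0.036864 = 2.8646, so s = α+β = 1.8646.
α = μs = 0.224, β = (1−μ)s = 1.641.

α = 0.224, β = 1.641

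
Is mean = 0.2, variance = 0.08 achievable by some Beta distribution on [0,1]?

Yes

The Beta variance bound is σ² < μ(1−μ).
Here μ(1−μ) = 0.2×0.8 = 0.16, and 0.08 < 0.16.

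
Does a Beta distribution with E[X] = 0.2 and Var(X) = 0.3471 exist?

No

For any Beta, Var(X) < E[X]·(1−E[X]).
Here μ(1−μ) = 0.2×0.8 = 0.16, and 0.3471 ≥ 0.16.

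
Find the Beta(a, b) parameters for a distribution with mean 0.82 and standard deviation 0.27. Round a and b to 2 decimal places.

Variance = 0.27² = 0.0729. The moment-matching identity a+b = μ(1−μ)/Var − 1 gives
a+b = 0.1476/0.0729 − 1 = 1.0247, so a = μ·1.0247 = 0.84 and b = (1−μ)·1.0247 = 0.18.

a = 0.84, b = 0.18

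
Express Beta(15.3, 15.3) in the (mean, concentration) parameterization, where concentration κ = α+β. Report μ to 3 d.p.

κ = α+β = 15.3+15.3 = 30.6; μ = α/κ = 15.3/30.6 = 0.500.

μ = 0.500, κ = 30.6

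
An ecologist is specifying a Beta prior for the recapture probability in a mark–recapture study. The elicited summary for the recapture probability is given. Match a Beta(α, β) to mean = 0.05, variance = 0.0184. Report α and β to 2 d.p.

Write ν = α+β; then α = μν and Var = μ(1−μ)/(ν+1).
ν = μ(1−μ)/Var − 1 = 0.0475/0.0184 − 1 = 1.5815.
α = 0.05·1.5815 = 0.08, β = 0.95·1.5815 = 1.50.

α = 0.08, β = 1.50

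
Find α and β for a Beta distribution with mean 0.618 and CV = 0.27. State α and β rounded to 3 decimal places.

Var = (CV·μ)² = (0.27×0.618)² = 0.027842.
α+β = μ(1−μ)/Var − 1 = 0.236076/0.027842 − 1 = 7.4791.
Thus α = 0.618·7.4791 = 4.622 and β = 0.382·7.4791 = 2.857.

α = 4.622, β = 2.857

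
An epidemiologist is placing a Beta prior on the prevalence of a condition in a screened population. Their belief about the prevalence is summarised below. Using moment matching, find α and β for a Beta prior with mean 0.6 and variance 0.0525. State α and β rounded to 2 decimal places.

α = 2.14, β = 1.43

Let s = α+β. The Beta variance is μ(1−μ)/(s+1).
So s+1 = μ(1−μ)/σ² = (0.6×0.4)/0.0525 = 0.24/0.0525 = 4.5714, giving s = 3.5714.
Then α = μs = 0.6×3.5714 = 2.14 and β = (1−μ)s = 0.4×3.5714 = 1.43.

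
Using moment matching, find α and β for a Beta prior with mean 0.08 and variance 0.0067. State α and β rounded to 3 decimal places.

α = 0.799, β = 9.186

By moment matching, α+β = μ(1−μ)/σ² − 1 = (0.08·0.92)/0.0067 − 1 = 10.9851 − 1 = 9.9851.
Since α/(α+β) = μ, α = 0.08·9.9851 = 0.799 and β = 0.92·9.9851 = 9.186.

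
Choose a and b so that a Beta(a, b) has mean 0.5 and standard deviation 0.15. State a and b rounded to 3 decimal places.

First σ² = 0.0225. Setting a = μn, b = (1−μ)n with n = a+b,
μ(1−μ)/(n+1) = 0.0225 ⇒ n+1 = 0.25/0.0225 = 11.1111 ⇒ n = 10.1111.
Hence a = 0.5×10.1111 = 5.056, b = 0.5×10.1111 = 5.056.

a = 5.056, b = 5.056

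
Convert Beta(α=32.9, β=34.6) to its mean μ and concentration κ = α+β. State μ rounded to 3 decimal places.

μ = 0.487, κ = 67.5

κ = α+β = 32.9+34.6 = 67.5; μ = α/κ = 32.9/67.5 = 0.487.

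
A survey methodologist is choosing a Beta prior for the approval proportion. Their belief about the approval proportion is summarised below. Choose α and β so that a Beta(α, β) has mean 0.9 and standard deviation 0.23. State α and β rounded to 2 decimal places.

α = 0.63, β = 0.07

Variance = 0.23² = 0.0529. The moment-matching identity α+β = μ(1−μ)/Var − 1 gives
α+β = 0.09/0.0529 − 1 = 0.7013, so α = μ·0.7013 = 0.63 and β = (1−μ)·0.7013 = 0.07.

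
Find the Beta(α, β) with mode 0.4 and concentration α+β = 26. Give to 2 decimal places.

For α,β>1 the mode is (α−1)/(α+β−2), so α = mode·(κ−2)+1 = 0.4×24+1 = 10.60.
And β = (1−mode)·(κ−2)+1 = 0.6×24+1 = 15.40.

α = 10.60, β = 15.40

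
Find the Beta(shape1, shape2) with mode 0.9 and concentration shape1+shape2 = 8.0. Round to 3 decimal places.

shape1 = 6.400, shape2 = 1.600

Mode = (shape1−1)/(κ−2) with κ = shape1+shape2, so shape1−1 = 0.9·6.0 = 5.400.
shape1 = 6.400; shape2 = κ − shape1 = 1.600.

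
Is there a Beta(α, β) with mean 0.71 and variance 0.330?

No

A Beta with mean μ has variance μ(1−μ)/(α+β+1) < μ(1−μ).
Here μ(1−μ) = 0.71×0.29 = 0.2059, and 0.330 ≥ 0.2059.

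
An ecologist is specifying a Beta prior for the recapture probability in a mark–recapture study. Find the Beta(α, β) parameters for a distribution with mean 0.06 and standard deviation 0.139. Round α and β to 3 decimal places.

Variance = 0.139² = 0.019321. The moment-matching identity α+β = μ(1−μ)/Var − 1 gives
α+β = 0.0564/0.019321 − 1 = 1.9191, so α = μ·1.9191 = 0.115 and β = (1−μ)·1.9191 = 1.804.

α = 0.115, β = 1.804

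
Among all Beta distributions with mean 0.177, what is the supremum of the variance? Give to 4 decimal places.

0.1457

Var = μ(1−μ)/(α+β+1), which approaches μ(1−μ) as α+β → 0.
So the supremum is μ(1−μ) = 0.177×0.823 = 0.1457.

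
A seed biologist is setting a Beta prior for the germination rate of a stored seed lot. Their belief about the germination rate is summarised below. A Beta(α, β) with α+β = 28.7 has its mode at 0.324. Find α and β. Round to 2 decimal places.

α = 9.65, β = 19.05

For α,β>1 the mode is (α−1)/(α+β−2), so α = mode·(κ−2)+1 = 0.324×26.7+1 = 9.65.
And β = (1−mode)·(κ−2)+1 = 0.676×26.7+1 = 19.05.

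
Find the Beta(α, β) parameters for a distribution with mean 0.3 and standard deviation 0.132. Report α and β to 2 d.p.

First σ² = 0.017424. Setting α = μn, β = (1−μ)n with n = α+β,
μ(1−μ)/(n+1) = 0.017424 ⇒ n+1 = 0.21/0.017424 = 12.0523 ⇒ n = 11.0523.
Hence α = 0.3×11.0523 = 3.32, β = 0.7×11.0523 = 7.74.

α = 3.32, β = 7.74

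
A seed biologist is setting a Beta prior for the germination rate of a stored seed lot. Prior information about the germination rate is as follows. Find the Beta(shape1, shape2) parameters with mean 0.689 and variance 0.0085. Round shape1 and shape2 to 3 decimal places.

Let s = shape1+shape2. The Beta variance is μ(1−μ)/(s+1).
So s+1 = μ(1−μ)/σ² = (0.689×0.311)/0.0085 = 0.214279/0.0085 = 25.2093, giving s = 24.2093.
Then shape1 = μs = 0.689×24.2093 = 16.680 and shape2 = (1−μ)s = 0.311×24.2093 = 7.529.

shape1 = 16.680, shape2 = 7.529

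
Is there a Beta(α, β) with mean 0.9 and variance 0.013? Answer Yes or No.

Yes

A Beta with mean μ has variance μ(1−μ)/(α+β+1) < μ(1−μ).
Here μ(1−μ) = 0.9×0.1 = 0.09, and 0.013 < 0.09.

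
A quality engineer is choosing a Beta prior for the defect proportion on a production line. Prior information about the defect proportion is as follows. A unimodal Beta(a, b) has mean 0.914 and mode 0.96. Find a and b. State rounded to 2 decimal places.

a = 18.28, b = 1.72

With s = a+b: μ = a/s and mode = (a−1)/(s−2). Eliminating a = μs,
μs − 1 = m(s−2) ⇒ s(μ−m) = 1−2m ⇒ s = -0.92/-0.046 = 20.0000.
So a = μs = 18.28, b = (1−μ)s = 1.72.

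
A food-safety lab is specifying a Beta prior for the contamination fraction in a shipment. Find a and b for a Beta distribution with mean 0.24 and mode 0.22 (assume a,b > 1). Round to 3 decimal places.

With s = a+b: μ = a/s and mode = (a−1)/(s−2). Eliminating a = μs,
μs − 1 = m(s−2) ⇒ s(μ−m) = 1−2m ⇒ s = 0.56/0.02 = 28.0000.
So a = μs = 6.720, b = (1−μ)s = 21.280.

a = 6.720, b = 21.280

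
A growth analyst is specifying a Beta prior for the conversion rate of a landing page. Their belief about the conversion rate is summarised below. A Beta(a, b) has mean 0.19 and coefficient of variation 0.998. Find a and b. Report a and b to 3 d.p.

a = 0.623, b = 2.657

σ = CV·μ = 0.998×0.19 = 0.18962, so σ² = 0.035956.
s+1 = μ(1−μ)/σ² = 0.1539/0.035956 = 4.2803, so s = a+b = 3.2803.
a = μs = 0.623, b = (1−μ)s = 2.657.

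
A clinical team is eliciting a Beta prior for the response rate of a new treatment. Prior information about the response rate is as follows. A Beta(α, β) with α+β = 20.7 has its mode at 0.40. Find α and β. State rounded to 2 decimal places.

α = 8.48, β = 12.22

Since the density peak of Beta(α,β) is at (α−1)/(α+β−2),
α = 1 + 0.40(20.7−2) = 8.48 and β = 20.7 − 8.48 = 12.22.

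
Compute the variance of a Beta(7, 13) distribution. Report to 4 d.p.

0.0108

μ = 7/20 = 0.350000; Var = μ(1−μ)/(α+β+1) = 0.2275000/21 = 0.0108.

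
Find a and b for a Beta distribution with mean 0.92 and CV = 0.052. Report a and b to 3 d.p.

a = 28.666, b = 2.493

Var = (CV·μ)² = (0.052×0.92)² = 0.002289.
a+b = μ(1−μ)/Var − 1 = 0.0736/0.002289 − 1 = 31.1585.
Thus a = 0.92·31.1585 = 28.666 and b = 0.08·31.1585 = 2.493.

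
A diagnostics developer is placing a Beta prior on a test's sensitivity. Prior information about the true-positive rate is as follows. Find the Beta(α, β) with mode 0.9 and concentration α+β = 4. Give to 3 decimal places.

Since the density peak of Beta(α,β) is at (α−1)/(α+β−2),
α = 1 + 0.9(4−2) = 2.800 and β = 4 − 2.800 = 1.200.

α = 2.800, β = 1.200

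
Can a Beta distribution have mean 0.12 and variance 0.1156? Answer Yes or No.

No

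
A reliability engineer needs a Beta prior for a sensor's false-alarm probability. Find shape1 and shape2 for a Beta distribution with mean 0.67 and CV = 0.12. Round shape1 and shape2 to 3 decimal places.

Var = (CV·μ)² = (0.12×0.67)² = 0.006464.
shape1+shape2 = μ(1−μ)/Var − 1 = 0.2211/0.006464 − 1 = 33.2040.
Thus shape1 = 0.67·33.2040 = 22.247 and shape2 = 0.33·33.2040 = 10.957.

shape1 = 22.247, shape2 = 10.957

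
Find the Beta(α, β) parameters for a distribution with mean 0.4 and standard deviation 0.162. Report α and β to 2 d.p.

α = 3.26, β = 4.89

σ² = 0.162² = 0.026244.
With s = α+β, Var = μ(1−μ)/(s+1), so s+1 = (0.4×0.6)/0.026244 = 9.1449 and s = 8.1449.
α = μs = 3.26, β = (1−μ)s = 4.89.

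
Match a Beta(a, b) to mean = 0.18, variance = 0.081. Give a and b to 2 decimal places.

a = 0.15, b = 0.67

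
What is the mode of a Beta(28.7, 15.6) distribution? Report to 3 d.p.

0.655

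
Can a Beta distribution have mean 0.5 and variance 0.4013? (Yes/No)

The Beta variance bound is σ² < μ(1−μ).
Here μ(1−μ) = 0.5×0.5 = 0.25, and 0.4013 ≥ 0.25.

No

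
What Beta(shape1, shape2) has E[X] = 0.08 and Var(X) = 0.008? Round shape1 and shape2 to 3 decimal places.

Let s = shape1+shape2. The Beta variance is μ(1−μ)/(s+1).
So s+1 = μ(1−μ)/σ² = (0.08×0.92)/0.008 = 0.0736/0.008 = 9.2000, giving s = 8.2000.
Then shape1 = μs = 0.08×8.2000 = 0.656 and shape2 = (1−μ)s = 0.92×8.2000 = 7.544.

shape1 = 0.656, shape2 = 7.544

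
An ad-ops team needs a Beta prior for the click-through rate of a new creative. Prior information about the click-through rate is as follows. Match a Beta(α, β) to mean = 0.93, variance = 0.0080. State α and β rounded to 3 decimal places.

Write ν = α+β; then α = μν and Var = μ(1−μ)/(ν+1).
ν = μ(1−μ)/Var − 1 = 0.0651/0.0080 − 1 = 7.1375.
α = 0.93·7.1375 = 6.638, β = 0.07·7.1375 = 0.500.

α = 6.638, β = 0.500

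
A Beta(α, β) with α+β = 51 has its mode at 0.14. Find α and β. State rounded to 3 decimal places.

Mode = (α−1)/(κ−2) with κ = α+β, so α−1 = 0.14·49 = 6.860.
α = 7.860; β = κ − α = 43.140.

α = 7.860, β = 43.140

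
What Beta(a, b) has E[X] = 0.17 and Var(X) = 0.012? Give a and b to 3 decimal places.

a = 1.829, b = 8.929

Write ν = a+b; then a = μν and Var = μ(1−μ)/(ν+1).
ν = μ(1−μ)/Var − 1 = 0.1411/0.012 − 1 = 10.7583.
a = 0.17·10.7583 = 1.829, b = 0.83·10.7583 = 8.929.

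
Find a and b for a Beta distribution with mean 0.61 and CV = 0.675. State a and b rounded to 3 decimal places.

a = 0.246, b = 0.157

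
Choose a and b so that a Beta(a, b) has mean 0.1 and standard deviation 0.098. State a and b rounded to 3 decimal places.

Variance = 0.098² = 0.009604. The moment-matching identity a+b = μ(1−μ)/Var − 1 gives
a+b = 0.09/0.009604 − 1 = 8.3711, so a = μ·8.3711 = 0.837 and b = (1−μ)·8.3711 = 7.534.

a = 0.837, b = 7.534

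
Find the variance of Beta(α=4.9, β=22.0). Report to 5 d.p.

μ = 4.9/26.9 = 0.182156; Var = μ(1−μ)/(α+β+1) = 0.1489753/27.9 = 0.00534.

0.00534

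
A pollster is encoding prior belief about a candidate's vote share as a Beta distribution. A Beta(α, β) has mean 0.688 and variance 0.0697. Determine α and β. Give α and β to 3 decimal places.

α = 1.431, β = 0.649

Write ν = α+β; then α = μν and Var = μ(1−μ)/(ν+1).
ν = μ(1−μ)/Var − 1 = 0.214656/0.0697 − 1 = 2.0797.
α = 0.688·2.0797 = 1.431, β = 0.312·2.0797 = 0.649.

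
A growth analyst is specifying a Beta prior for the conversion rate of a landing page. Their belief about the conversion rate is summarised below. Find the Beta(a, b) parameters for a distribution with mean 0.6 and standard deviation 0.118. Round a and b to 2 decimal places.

a = 9.74, b = 6.49

σ² = 0.118² = 0.013924.
With s = a+b, Var = μ(1−μ)/(s+1), so s+1 = (0.6×0.4)/0.013924 = 17.2364 and s = 16.2364.
a = μs = 9.74, b = (1−μ)s = 6.49.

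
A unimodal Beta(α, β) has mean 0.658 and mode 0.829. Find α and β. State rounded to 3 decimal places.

With s = α+β: μ = α/s and mode = (α−1)/(s−2). Eliminating α = μs,
μs − 1 = m(s−2) ⇒ s(μ−m) = 1−2m ⇒ s = -0.658/-0.171 = 3.8480.
So α = μs = 2.532, β = (1−μ)s = 1.316.

α = 2.532, β = 1.316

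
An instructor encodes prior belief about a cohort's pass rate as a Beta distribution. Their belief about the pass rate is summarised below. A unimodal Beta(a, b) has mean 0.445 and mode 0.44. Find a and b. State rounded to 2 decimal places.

Let s = a+b. Mean gives a = μs = 0.445s; mode gives (a−1)/(s−2) = 0.44.
Substituting: 0.445s − 1 = 0.44(s−2) = 0.44s − 0.88, so 0.005s = 0.12 and s = 24.0000.
Then a = 0.445×24.0000 = 10.68 and b = s−a = 13.32.

a = 10.68, b = 13.32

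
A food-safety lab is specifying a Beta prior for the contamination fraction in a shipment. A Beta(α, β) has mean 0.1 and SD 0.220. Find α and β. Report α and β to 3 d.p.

Variance = 0.220² = 0.048400. The moment-matching identity α+β = μ(1−μ)/Var − 1 gives
α+β = 0.09/0.048400 − 1 = 0.8595, so α = μ·0.8595 = 0.086 and β = (1−μ)·0.8595 = 0.774.

α = 0.086, β = 0.774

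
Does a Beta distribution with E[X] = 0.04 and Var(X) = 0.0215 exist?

Yes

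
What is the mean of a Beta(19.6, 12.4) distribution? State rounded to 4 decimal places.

The Beta mean is α/(α+β) = 19.6/(19.6+12.4) = 0.6125.

0.6125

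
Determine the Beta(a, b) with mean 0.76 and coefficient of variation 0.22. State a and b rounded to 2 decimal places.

a = 4.20, b = 1.33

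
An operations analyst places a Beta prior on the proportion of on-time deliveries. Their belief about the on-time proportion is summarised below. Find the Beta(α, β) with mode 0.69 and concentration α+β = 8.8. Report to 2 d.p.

α = 5.69, β = 3.11

For α,β>1 the mode is (α−1)/(α+β−2), so α = mode·(κ−2)+1 = 0.69×6.8+1 = 5.69.
And β = (1−mode)·(κ−2)+1 = 0.31×6.8+1 = 3.11.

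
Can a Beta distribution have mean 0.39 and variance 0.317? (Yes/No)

No

For any Beta, Var(X) < E[X]·(1−E[X]).
Here μ(1−μ) = 0.39×0.61 = 0.2379, and 0.317 ≥ 0.2379.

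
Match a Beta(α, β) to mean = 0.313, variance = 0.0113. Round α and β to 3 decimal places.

By moment matching, α+β = μ(1−μ)/σ² − 1 = (0.313·0.687)/0.0113 − 1 = 19.0293 − 1 = 18.0293.
Since α/(α+β) = μ, α = 0.313·18.0293 = 5.643 and β = 0.687·18.0293 = 12.386.

α = 5.643, β = 12.386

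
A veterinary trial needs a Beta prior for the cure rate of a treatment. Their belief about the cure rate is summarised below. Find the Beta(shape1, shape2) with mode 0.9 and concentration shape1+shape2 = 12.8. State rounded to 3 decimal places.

shape1 = 10.720, shape2 = 2.080

Since the density peak of Beta(shape1,shape2) is at (shape1−1)/(shape1+shape2−2),
shape1 = 1 + 0.9(12.8−2) = 10.720 and shape2 = 12.8 − 10.720 = 2.080.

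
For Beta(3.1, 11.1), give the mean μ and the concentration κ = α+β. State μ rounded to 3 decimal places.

κ = α+β = 3.1+11.1 = 14.2; μ = α/κ = 3.1/14.2 = 0.218.

μ = 0.218, κ = 14.2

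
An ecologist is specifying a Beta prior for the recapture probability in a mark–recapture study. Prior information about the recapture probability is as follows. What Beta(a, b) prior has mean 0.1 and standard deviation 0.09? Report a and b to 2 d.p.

First σ² = 0.0081. Setting a = μn, b = (1−μ)n with n = a+b,
μ(1−μ)/(n+1) = 0.0081 ⇒ n+1 = 0.09/0.0081 = 11.1111 ⇒ n = 10.1111.
Hence a = 0.1×10.1111 = 1.01, b = 0.9×10.1111 = 9.10.

a = 1.01, b = 9.10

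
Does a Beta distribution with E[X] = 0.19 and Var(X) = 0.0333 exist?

Yes

A Beta with mean μ has variance μ(1−μ)/(α+β+1) < μ(1−μ).
Here μ(1−μ) = 0.19×0.81 = 0.1539, and 0.0333 < 0.1539.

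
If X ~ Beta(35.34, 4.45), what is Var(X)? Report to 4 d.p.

0.0024

Var = αβ/[(α+β)²(α+β+1)] = (35.34×4.45)/(39.79²×40.79) = 157.2630/64580.526839 = 0.0024.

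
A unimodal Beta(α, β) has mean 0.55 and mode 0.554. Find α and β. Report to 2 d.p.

With s = α+β: μ = α/s and mode = (α−1)/(s−2). Eliminating α = μs,
μs − 1 = m(s−2) ⇒ s(μ−m) = 1−2m ⇒ s = -0.108/-0.004 = 27.0000.
So α = μs = 14.85, β = (1−μ)s = 12.15.

α = 14.85, β = 12.15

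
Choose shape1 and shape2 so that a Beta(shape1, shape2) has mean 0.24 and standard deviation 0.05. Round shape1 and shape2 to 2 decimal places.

shape1 = 17.27, shape2 = 54.69

Variance = 0.05² = 0.0025. The moment-matching identity shape1+shape2 = μ(1−μ)/Var − 1 gives
shape1+shape2 = 0.1824/0.0025 − 1 = 71.9600, so shape1 = μ·71.9600 = 17.27 and shape2 = (1−μ)·71.9600 = 54.69.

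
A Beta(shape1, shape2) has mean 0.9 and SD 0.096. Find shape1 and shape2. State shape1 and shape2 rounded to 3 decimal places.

First σ² = 0.009216. Setting shape1 = μn, shape2 = (1−μ)n with n = shape1+shape2,
μ(1−μ)/(n+1) = 0.009216 ⇒ n+1 = 0.09/0.009216 = 9.7656 ⇒ n = 8.7656.
Hence shape1 = 0.9×8.7656 = 7.889, shape2 = 0.1×8.7656 = 0.877.

shape1 = 7.889, shape2 = 0.877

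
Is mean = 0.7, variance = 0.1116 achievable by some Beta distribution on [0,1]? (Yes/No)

For any Beta, Var(X) < E[X]·(1−E[X]).
Here μ(1−μ) = 0.7×0.3 = 0.21, and 0.1116 < 0.21.

Yes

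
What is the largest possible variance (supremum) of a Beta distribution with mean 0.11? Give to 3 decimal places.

Var = μ(1−μ)/(α+β+1), which approaches μ(1−μ) as α+β → 0.
So the supremum is μ(1−μ) = 0.11×0.89 = 0.098.

0.098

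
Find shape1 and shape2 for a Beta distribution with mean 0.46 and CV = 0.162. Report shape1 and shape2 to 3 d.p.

shape1 = 20.116, shape2 = 23.615

σ = CV·μ = 0.162×0.46 = 0.07452, so σ² = 0.005553.
s+1 = μ(1−μ)/σ² = 0.2484/0.005553 = 44.7307, so s = shape1+shape2 = 43.7307.
shape1 = μs = 20.116, shape2 = (1−μ)s = 23.615.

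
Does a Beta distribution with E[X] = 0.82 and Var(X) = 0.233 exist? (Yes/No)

A Beta with mean μ has variance μ(1−μ)/(α+β+1) < μ(1−μ).
Here μ(1−μ) = 0.82×0.18 = 0.1476, and 0.233 ≥ 0.1476.

No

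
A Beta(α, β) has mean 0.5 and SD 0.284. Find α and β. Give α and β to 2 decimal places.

α = 1.05, β = 1.05

First σ² = 0.080656. Setting α = μn, β = (1−μ)n with n = α+β,
μ(1−μ)/(n+1) = 0.080656 ⇒ n+1 = 0.25/0.080656 = 3.0996 ⇒ n = 2.0996.
Hence α = 0.5×2.0996 = 1.05, β = 0.5×2.0996 = 1.05.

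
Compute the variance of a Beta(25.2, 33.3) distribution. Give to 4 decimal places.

0.0041

Var = αβ/[(α+β)²(α+β+1)] = (25.2×33.3)/(58.5²×59.5) = 839.16/203623.875 = 0.0041.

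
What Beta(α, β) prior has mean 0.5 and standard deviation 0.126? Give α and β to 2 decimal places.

Variance = 0.126² = 0.015876. The moment-matching identity α+β = μ(1−μ)/Var − 1 gives
α+β = 0.25/0.015876 − 1 = 14.7470, so α = μ·14.7470 = 7.37 and β = (1−μ)·14.7470 = 7.37.

α = 7.37, β = 7.37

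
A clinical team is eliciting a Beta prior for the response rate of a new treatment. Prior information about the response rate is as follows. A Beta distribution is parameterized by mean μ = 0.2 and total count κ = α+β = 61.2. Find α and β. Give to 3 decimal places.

Split κ in proportion μ : (1−μ): α = 0.2·61.2 = 12.240, β = 61.2 − 12.240 = 48.960.

α = 12.240, β = 48.960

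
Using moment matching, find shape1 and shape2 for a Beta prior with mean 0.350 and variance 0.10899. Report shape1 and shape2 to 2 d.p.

shape1 = 0.38, shape2 = 0.71

By moment matching, shape1+shape2 = μ(1−μ)/σ² − 1 = (0.350·0.650)/0.10899 − 1 = 2.0873 − 1 = 1.0873.
Since shape1/(shape1+shape2) = μ, shape1 = 0.350·1.0873 = 0.38 and shape2 = 0.650·1.0873 = 0.71.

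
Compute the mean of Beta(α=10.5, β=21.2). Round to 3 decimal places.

0.331

E[X] = α/(α+β) = 10.5/31.7 = 0.331.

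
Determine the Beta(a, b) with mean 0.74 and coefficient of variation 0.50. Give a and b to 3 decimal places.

a = 0.300, b = 0.105

σ = CV·μ = 0.50×0.74 = 0.37000, so σ² = 0.136900.
s+1 = μ(1−μ)/σ² = 0.1924/0.136900 = 1.4054, so s = a+b = 0.4054.
a = μs = 0.300, b = (1−μ)s = 0.105.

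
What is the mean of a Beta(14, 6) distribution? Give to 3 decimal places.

0.700

The Beta mean is α/(α+β) = 14/(14+6) = 0.700.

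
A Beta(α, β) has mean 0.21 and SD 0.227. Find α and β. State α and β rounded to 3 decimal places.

σ² = 0.227² = 0.051529.
With s = α+β, Var = μ(1−μ)/(s+1), so s+1 = (0.21×0.79)/0.051529 = 3.2195 and s = 2.2195.
α = μs = 0.466, β = (1−μ)s = 1.753.

α = 0.466, β = 1.753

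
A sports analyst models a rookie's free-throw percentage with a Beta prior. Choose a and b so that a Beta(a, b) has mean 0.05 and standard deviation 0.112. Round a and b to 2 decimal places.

a = 0.14, b = 2.65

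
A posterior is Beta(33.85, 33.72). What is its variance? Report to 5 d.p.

0.00365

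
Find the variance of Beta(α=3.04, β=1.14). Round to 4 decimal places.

0.0383

α+β = 4.18 and αβ = 3.4656, so Var = αβ/[(α+β)²(α+β+1)] = 3.4656/90.507032 = 0.0383.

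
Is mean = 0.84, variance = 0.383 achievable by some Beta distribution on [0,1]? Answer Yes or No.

The Beta variance bound is σ² < μ(1−μ).
Here μ(1−μ) = 0.84×0.16 = 0.1344, and 0.383 ≥ 0.1344.

No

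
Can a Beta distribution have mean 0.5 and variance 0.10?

The Beta variance bound is σ² < μ(1−μ).
Here μ(1−μ) = 0.5×0.5 = 0.25, and 0.10 < 0.25.

Yes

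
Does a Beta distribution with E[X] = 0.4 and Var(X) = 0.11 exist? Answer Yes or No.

For any Beta, Var(X) < E[X]·(1−E[X]).
Here μ(1−μ) = 0.4×0.6 = 0.24, and 0.11 < 0.24.

Yes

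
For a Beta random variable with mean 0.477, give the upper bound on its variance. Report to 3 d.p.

Var = μ(1−μ)/(α+β+1), which approaches μ(1−μ) as α+β → 0.
So the supremum is μ(1−μ) = 0.477×0.523 = 0.249.

0.249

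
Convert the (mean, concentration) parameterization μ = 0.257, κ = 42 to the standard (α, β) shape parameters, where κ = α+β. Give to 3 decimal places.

α = 10.794, β = 31.206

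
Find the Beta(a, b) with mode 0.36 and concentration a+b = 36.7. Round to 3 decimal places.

a = 13.492, b = 23.208

For a,b>1 the mode is (a−1)/(a+b−2), so a = mode·(κ−2)+1 = 0.36×34.7+1 = 13.492.
And b = (1−mode)·(κ−2)+1 = 0.64×34.7+1 = 23.208.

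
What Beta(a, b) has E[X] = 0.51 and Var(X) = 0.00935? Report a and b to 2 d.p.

Let s = a+b. The Beta variance is μ(1−μ)/(s+1).
So s+1 = μ(1−μ)/σ² = (0.51×0.49)/0.00935 = 0.2499/0.00935 = 26.7273, giving s = 25.7273.
Then a = μs = 0.51×25.7273 = 13.12 and b = (1−μ)s = 0.49×25.7273 = 12.61.

a = 13.12, b = 12.61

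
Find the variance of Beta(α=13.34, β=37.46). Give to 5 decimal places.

0.00374

μ = 13.34/50.80 = 0.262598; Var = μ(1−μ)/(α+β+1) = 0.1936405/51.80 = 0.00374.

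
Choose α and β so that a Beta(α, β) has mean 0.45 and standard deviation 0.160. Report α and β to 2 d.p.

α = 3.90, β = 4.77

σ² = 0.160² = 0.025600.
With s = α+β, Var = μ(1−μ)/(s+1), so s+1 = (0.45×0.55)/0.025600 = 9.6680 and s = 8.6680.
α = μs = 3.90, β = (1−μ)s = 4.77.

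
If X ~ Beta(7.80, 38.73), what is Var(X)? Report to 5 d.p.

0.00294

Var = αβ/[(α+β)²(α+β+1)] = (7.80×38.73)/(46.53²×47.53) = 302.0940/102904.393977 = 0.00294.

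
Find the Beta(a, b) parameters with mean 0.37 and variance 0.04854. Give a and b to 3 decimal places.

By moment matching, a+b = μ(1−μ)/σ² − 1 = (0.37·0.63)/0.04854 − 1 = 4.8022 − 1 = 3.8022.
Since a/(a+b) = μ, a = 0.37·3.8022 = 1.407 and b = 0.63·3.8022 = 2.395.

a = 1.407, b = 2.395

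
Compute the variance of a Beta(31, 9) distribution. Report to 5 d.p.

μ = 31/40 = 0.775000; Var = μ(1−μ)/(α+β+1) = 0.1743750/41 = 0.00425.

0.00425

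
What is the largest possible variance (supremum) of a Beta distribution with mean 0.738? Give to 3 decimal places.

0.193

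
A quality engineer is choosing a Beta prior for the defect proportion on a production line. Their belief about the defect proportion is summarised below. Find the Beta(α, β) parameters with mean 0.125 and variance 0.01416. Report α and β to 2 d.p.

α = 0.84, β = 5.88

Write ν = α+β; then α = μν and Var = μ(1−μ)/(ν+1).
ν = μ(1−μ)/Var − 1 = 0.109375/0.01416 − 1 = 6.7242.
α = 0.125·6.7242 = 0.84, β = 0.875·6.7242 = 5.88.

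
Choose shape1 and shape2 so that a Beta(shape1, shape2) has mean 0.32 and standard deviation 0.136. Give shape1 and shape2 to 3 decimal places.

shape1 = 3.445, shape2 = 7.320

Variance = 0.136² = 0.018496. The moment-matching identity shape1+shape2 = μ(1−μ)/Var − 1 gives
shape1+shape2 = 0.2176/0.018496 − 1 = 10.7647, so shape1 = μ·10.7647 = 3.445 and shape2 = (1−μ)·10.7647 = 7.320.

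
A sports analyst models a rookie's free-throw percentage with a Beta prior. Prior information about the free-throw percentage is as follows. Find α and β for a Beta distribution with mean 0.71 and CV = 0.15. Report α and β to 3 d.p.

α = 12.179, β = 4.974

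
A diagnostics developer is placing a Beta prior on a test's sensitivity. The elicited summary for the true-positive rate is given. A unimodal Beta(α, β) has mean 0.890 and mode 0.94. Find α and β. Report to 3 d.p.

α = 15.664, β = 1.936

With s = α+β: μ = α/s and mode = (α−1)/(s−2). Eliminating α = μs,
μs − 1 = m(s−2) ⇒ s(μ−m) = 1−2m ⇒ s = -0.88/-0.050 = 17.6000.
So α = μs = 15.664, β = (1−μ)s = 1.936.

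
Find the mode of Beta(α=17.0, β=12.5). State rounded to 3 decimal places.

0.582

The density x^(α−1)(1−x)^(β−1) is maximised at (α−1)/(α+β−2) = 16.0/27.5 = 0.582.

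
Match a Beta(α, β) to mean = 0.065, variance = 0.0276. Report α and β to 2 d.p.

Let s = α+β. The Beta variance is μ(1−μ)/(s+1).
So s+1 = μ(1−μ)/σ² = (0.065×0.935)/0.0276 = 0.060775/0.0276 = 2.2020, giving s = 1.2020.
Then α = μs = 0.065×1.2020 = 0.08 and β = (1−μ)s = 0.935×1.2020 = 1.12.

α = 0.08, β = 1.12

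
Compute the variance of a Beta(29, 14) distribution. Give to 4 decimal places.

μ = 29/43 = 0.674419; Var = μ(1−μ)/(α+β+1) = 0.2195782/44 = 0.0050.

0.0050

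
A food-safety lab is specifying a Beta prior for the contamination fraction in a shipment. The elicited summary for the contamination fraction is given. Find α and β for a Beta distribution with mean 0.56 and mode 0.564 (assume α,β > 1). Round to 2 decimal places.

α = 17.92, β = 14.08

Let s = α+β. Mean gives α = μs = 0.56s; mode gives (α−1)/(s−2) = 0.564.
Substituting: 0.56s − 1 = 0.564(s−2) = 0.564s − 1.128, so -0.004s = -0.128 and s = 32.0000.
Then α = 0.56×32.0000 = 17.92 and β = s−α = 14.08.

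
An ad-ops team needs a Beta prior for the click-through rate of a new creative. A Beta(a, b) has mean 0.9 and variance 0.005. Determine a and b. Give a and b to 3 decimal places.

a = 15.300, b = 1.700

By moment matching, a+b = μ(1−μ)/σ² − 1 = (0.9·0.1)/0.005 − 1 = 18.0000 − 1 = 17.0000.
Since a/(a+b) = μ, a = 0.9·17.0000 = 15.300 and b = 0.1·17.0000 = 1.700.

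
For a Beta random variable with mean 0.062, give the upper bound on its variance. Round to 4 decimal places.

0.0582

For fixed mean μ the Beta variance is μ(1−μ)/(α+β+1), increasing as α+β decreases.
Its least upper bound (not attained) is μ(1−μ) = 0.062·0.938 = 0.0582.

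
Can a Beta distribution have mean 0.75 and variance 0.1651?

Yes

For any Beta, Var(X) < E[X]·(1−E[X]).
Here μ(1−μ) = 0.75×0.25 = 0.1875, and 0.1651 < 0.1875.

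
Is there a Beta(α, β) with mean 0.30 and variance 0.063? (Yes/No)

The Beta variance bound is σ² < μ(1−μ).
Here μ(1−μ) = 0.30×0.70 = 0.2100, and 0.063 < 0.2100.

Yes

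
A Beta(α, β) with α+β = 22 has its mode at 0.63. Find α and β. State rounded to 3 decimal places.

α = 13.600, β = 8.400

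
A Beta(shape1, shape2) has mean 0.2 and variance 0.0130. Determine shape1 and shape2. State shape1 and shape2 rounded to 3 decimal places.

Let s = shape1+shape2. The Beta variance is μ(1−μ)/(s+1).
So s+1 = μ(1−μ)/σ² = (0.2×0.8)/0.0130 = 0.16/0.0130 = 12.3077, giving s = 11.3077.
Then shape1 = μs = 0.2×11.3077 = 2.262 and shape2 = (1−μ)s = 0.8×11.3077 = 9.046.

shape1 = 2.262, shape2 = 9.046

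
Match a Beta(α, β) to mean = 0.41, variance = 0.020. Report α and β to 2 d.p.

α = 4.55, β = 6.55

Write ν = α+β; then α = μν and Var = μ(1−μ)/(ν+1).
ν = μ(1−μ)/Var − 1 = 0.2419/0.020 − 1 = 11.0950.
α = 0.41·11.0950 = 4.55, β = 0.59·11.0950 = 6.55.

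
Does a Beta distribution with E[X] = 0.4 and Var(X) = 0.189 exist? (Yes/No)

Yes

For any Beta, Var(X) < E[X]·(1−E[X]).
Here μ(1−μ) = 0.4×0.6 = 0.24, and 0.189 < 0.24.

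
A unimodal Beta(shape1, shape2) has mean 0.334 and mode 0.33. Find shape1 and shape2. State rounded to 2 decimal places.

shape1 = 28.39, shape2 = 56.61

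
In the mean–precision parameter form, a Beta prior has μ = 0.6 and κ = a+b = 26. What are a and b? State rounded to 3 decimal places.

a = 15.600, b = 10.400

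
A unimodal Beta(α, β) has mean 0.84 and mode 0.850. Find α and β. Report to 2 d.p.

α = 58.80, β = 11.20

With s = α+β: μ = α/s and mode = (α−1)/(s−2). Eliminating α = μs,
μs − 1 = m(s−2) ⇒ s(μ−m) = 1−2m ⇒ s = -0.700/-0.010 = 70.0000.
So α = μs = 58.80, β = (1−μ)s = 11.20.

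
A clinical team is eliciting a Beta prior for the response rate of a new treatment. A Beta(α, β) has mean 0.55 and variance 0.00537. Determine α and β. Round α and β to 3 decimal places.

By moment matching, α+β = μ(1−μ)/σ² − 1 = (0.55·0.45)/0.00537 − 1 = 46.0894 − 1 = 45.0894.
Since α/(α+β) = μ, α = 0.55·45.0894 = 24.799 and β = 0.45·45.0894 = 20.290.

α = 24.799, β = 20.290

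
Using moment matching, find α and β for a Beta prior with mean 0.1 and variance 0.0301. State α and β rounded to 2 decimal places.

α = 0.20, β = 1.79

Let s = α+β. The Beta variance is μ(1−μ)/(s+1).
So s+1 = μ(1−μ)/σ² = (0.1×0.9)/0.0301 = 0.09/0.0301 = 2.9900, giving s = 1.9900.
Then α = μs = 0.1×1.9900 = 0.20 and β = (1−μ)s = 0.9×1.9900 = 1.79.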